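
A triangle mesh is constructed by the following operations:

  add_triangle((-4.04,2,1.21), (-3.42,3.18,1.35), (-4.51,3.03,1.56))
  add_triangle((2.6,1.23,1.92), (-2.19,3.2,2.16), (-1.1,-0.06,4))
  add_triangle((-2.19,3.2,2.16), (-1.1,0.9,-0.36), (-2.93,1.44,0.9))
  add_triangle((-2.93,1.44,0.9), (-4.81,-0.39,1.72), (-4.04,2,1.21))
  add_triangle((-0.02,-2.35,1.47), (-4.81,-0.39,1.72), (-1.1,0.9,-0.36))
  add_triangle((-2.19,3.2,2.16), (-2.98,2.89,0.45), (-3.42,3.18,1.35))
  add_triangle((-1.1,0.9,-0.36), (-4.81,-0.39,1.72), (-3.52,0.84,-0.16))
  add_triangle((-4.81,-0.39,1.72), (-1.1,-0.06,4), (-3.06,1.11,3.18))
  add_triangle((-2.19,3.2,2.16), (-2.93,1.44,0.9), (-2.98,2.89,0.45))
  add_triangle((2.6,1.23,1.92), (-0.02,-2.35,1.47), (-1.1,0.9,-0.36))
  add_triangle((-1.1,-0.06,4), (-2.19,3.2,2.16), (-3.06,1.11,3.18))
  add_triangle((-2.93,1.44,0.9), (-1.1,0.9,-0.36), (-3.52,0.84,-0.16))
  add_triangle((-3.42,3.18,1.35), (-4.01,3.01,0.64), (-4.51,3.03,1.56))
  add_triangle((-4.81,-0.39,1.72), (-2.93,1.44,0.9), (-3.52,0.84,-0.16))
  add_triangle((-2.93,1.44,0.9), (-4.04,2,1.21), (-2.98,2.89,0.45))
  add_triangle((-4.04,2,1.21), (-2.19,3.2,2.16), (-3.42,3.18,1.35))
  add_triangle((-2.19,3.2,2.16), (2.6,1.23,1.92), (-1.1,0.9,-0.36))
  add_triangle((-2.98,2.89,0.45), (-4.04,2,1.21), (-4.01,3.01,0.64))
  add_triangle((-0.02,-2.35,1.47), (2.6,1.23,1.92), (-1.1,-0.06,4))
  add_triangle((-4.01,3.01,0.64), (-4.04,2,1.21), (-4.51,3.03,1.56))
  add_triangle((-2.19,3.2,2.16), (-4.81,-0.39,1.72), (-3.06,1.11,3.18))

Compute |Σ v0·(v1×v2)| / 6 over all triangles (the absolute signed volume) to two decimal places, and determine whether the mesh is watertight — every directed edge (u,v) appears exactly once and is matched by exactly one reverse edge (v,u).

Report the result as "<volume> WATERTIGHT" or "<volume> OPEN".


28.73 OPEN

Per-triangle v0·(v1×v2)/6:
  t1: -0.0346
  t2: +8.0800
  t3: +0.9848
  t4: -0.0399
  t5: +0.2582
  t6: +0.5697
  t7: -0.4454
  t8: +3.8779
  t9: -1.5179
  t10: -1.3726
  t11: +3.4778
  t12: +0.5211
  t13: +0.5351
  t14: +1.7747
  t15: -0.0183
  t16: +1.0419
  t17: +1.4946
  t18: -0.2291
  t19: +5.1770
  t20: +0.4456
  t21: +4.1486
Σ = +28.7293 → |volume| = 28.73

Directed edges: 63 total; 9 unmatched, e.g. (-4.81,-0.39,1.72)→(-4.04,2,1.21) → open.


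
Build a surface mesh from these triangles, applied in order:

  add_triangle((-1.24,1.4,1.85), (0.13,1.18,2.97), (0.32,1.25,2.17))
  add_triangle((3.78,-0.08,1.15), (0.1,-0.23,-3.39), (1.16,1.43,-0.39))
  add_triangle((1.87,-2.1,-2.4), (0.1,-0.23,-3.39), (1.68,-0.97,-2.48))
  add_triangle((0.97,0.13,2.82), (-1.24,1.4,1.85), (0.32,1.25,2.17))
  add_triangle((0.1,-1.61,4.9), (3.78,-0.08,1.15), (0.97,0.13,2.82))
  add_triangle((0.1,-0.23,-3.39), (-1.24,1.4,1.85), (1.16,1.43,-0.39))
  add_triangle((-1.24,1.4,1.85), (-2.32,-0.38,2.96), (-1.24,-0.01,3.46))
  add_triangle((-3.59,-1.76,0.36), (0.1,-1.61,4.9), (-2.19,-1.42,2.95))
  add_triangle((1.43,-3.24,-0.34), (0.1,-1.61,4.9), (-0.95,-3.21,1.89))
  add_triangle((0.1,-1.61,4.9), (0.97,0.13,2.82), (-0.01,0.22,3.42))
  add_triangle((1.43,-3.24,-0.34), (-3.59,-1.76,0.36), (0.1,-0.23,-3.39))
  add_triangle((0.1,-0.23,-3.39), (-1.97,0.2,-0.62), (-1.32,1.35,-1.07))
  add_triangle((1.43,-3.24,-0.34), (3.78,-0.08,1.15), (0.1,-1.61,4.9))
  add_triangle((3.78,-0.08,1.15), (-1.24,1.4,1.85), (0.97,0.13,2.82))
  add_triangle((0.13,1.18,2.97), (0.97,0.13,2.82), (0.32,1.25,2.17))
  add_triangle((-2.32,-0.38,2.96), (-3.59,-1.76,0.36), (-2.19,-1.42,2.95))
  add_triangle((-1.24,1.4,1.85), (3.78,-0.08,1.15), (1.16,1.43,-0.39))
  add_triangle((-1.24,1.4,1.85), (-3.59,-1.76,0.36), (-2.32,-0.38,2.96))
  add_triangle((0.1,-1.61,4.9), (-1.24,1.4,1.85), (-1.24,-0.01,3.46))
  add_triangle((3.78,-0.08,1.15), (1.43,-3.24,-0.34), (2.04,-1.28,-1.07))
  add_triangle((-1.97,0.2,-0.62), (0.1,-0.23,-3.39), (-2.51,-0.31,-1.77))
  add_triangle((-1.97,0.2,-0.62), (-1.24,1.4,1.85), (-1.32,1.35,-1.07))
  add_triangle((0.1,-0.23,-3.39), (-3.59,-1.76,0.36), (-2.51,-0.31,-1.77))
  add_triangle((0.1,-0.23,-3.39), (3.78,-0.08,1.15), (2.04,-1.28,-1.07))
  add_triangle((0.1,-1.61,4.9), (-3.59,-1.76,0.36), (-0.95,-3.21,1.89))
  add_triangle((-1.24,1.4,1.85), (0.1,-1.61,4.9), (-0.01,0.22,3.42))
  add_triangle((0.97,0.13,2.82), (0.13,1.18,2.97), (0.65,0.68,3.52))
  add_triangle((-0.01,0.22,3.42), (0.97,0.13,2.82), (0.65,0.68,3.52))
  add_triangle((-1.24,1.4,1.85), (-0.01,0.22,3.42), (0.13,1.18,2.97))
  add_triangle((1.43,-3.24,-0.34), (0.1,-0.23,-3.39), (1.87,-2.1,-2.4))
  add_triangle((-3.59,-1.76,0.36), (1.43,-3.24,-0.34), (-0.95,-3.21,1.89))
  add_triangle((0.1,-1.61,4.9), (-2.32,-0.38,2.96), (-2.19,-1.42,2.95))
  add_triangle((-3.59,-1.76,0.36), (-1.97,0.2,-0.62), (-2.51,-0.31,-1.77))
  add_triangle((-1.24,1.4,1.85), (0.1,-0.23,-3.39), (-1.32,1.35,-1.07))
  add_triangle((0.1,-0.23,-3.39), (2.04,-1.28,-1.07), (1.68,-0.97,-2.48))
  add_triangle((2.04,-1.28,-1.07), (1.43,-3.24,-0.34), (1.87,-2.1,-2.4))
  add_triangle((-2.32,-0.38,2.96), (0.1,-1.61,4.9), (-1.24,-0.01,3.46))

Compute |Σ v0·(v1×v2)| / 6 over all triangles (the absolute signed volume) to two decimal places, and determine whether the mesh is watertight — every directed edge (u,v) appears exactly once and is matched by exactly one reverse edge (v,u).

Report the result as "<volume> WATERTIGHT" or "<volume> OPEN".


Per-triangle v0·(v1×v2)/6:
  t1: +0.3277
  t2: +3.2410
  t3: +0.9437
  t4: -0.7506
  t5: +3.0194
  t6: +1.8025
  t7: +1.1441
  t8: +1.6928
  t9: +5.7441
  t10: +1.0701
  t11: +7.9374
  t12: +1.4133
  t13: +10.6320
  t14: +1.9740
  t15: +0.2728
  t16: +1.8025
  t17: +2.6839
  t18: +2.4946
  t19: +0.9732
  t20: +2.8148
  t21: +0.5638
  t22: +1.1682
  t23: +2.1992
  t24: +2.4225
  t25: +6.2806
  t26: +1.2713
  t27: +0.0580
  t28: +0.2723
  t29: +0.7972
  t30: +1.7160
  t31: +4.5549
  t32: +1.9651
  t33: +0.9599
  t34: +0.0204
  t35: -0.1864
  t36: +1.2596
  t37: +1.5564
Σ = +78.1124 → |volume| = 78.11

Directed edges: 111 total; 9 unmatched, e.g. (1.68,-0.97,-2.48)→(1.87,-2.1,-2.4) → open.

78.11 OPEN


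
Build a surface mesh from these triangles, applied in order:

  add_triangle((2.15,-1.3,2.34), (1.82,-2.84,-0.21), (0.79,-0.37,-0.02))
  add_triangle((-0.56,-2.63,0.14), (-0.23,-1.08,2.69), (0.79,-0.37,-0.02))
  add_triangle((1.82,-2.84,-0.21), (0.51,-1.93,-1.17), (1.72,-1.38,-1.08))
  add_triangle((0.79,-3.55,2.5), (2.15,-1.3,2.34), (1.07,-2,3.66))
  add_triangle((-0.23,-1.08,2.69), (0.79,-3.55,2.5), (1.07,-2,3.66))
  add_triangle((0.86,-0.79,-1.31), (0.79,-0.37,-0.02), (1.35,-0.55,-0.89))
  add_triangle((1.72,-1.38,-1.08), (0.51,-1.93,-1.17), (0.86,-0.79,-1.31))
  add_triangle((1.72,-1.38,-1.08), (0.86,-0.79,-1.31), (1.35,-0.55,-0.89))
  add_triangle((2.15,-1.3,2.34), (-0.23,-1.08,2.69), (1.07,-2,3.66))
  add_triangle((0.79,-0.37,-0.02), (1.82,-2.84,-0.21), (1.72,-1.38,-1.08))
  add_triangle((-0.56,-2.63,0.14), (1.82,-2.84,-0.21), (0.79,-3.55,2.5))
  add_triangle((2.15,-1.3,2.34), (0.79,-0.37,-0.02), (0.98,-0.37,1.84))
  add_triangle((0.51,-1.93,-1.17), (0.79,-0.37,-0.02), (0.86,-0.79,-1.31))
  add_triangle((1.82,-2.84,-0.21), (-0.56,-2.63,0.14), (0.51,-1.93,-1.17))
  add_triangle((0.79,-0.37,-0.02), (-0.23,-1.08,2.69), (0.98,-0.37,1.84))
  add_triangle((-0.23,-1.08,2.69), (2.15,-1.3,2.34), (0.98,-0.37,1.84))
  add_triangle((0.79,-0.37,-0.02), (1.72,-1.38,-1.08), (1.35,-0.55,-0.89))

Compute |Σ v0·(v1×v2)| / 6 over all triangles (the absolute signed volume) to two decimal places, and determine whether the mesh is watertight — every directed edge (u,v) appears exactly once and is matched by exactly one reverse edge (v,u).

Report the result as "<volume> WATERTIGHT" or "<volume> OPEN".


Per-triangle v0·(v1×v2)/6:
  t1: +0.6329
  t2: -1.0025
  t3: +0.7428
  t4: +1.9521
  t5: +1.3400
  t6: -0.0576
  t7: +0.3113
  t8: +0.1189
  t9: +0.3355
  t10: +0.2588
  t11: +2.7010
  t12: +0.1000
  t13: -0.2279
  t14: +1.2069
  t15: -0.3231
  t16: +0.5723
  t17: +0.0760
Σ = +8.7375 → |volume| = 8.74

Directed edges: 51 total; 9 unmatched, e.g. (2.15,-1.3,2.34)→(1.82,-2.84,-0.21) → open.

8.74 OPEN


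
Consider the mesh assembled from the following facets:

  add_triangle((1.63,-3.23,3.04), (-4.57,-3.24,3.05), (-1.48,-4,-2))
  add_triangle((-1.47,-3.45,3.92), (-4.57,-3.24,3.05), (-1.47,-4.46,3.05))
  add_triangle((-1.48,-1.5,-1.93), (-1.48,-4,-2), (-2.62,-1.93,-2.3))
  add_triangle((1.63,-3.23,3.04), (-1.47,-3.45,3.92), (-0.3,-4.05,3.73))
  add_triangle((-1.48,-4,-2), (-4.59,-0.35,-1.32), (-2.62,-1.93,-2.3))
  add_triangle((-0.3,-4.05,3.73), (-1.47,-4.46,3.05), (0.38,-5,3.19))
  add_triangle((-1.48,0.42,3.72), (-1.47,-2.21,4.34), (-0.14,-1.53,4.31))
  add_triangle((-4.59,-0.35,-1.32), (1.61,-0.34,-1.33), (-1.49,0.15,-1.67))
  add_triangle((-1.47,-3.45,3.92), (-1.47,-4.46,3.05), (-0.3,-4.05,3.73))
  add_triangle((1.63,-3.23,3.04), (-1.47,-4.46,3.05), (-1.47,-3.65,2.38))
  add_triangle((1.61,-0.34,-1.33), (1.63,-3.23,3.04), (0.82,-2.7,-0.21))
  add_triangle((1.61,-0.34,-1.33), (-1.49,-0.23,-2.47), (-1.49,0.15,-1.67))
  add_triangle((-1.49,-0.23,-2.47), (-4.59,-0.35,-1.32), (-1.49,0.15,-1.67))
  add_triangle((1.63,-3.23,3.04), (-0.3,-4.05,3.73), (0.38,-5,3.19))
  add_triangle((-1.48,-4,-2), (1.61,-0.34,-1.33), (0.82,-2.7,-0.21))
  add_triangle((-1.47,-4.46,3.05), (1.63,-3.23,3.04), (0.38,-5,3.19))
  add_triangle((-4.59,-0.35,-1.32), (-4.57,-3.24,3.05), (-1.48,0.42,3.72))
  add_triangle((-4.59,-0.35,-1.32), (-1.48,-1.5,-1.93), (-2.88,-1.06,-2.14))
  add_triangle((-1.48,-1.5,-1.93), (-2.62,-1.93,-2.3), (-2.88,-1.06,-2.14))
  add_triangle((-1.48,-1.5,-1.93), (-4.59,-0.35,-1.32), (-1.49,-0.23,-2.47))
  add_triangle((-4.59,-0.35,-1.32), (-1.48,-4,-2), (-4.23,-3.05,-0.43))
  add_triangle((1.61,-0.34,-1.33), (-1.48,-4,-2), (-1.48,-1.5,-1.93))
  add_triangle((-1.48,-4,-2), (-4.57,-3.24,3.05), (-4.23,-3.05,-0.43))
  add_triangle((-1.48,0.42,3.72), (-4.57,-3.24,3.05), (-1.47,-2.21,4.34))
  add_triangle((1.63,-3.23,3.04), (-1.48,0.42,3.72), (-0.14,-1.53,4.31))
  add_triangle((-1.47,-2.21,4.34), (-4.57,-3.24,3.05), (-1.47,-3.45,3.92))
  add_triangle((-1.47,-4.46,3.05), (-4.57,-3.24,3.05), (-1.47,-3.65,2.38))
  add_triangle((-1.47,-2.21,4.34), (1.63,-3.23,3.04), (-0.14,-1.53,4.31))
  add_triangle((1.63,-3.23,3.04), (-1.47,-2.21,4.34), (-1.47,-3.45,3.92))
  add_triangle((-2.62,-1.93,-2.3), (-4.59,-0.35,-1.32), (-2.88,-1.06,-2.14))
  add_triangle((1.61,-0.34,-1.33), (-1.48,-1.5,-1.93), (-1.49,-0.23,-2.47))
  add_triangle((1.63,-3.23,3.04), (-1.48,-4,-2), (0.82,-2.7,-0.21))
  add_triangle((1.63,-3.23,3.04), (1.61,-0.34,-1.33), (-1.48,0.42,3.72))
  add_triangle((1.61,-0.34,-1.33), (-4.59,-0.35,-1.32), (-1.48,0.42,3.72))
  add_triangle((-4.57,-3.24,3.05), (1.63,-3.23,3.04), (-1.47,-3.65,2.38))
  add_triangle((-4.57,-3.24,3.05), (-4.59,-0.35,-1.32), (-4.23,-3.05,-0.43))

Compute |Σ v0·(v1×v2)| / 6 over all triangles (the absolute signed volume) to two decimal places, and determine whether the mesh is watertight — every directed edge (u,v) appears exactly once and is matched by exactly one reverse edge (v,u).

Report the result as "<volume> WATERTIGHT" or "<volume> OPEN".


92.71 WATERTIGHT

Per-triangle v0·(v1×v2)/6:
  t1: +19.2574
  t2: +3.8564
  t3: +0.6761
  t4: +0.9904
  t5: +2.5150
  t6: +1.6241
  t7: +2.3152
  t8: -0.8011
  t9: +1.4382
  t10: +0.0676
  t11: +2.6123
  t12: +0.2604
  t13: +0.5222
  t14: +1.8183
  t15: +2.7259
  t16: -1.7122
  t17: +10.9492
  t18: -0.4248
  t19: +0.2229
  t20: +2.0324
  t21: +5.6236
  t22: +2.0808
  t23: +7.1950
  t24: +6.1893
  t25: +0.0615
  t26: +3.5460
  t27: +0.4677
  t28: +2.8846
  t29: +2.9701
  t30: +0.7420
  t31: +1.3392
  t32: +3.4979
  t33: +2.0603
  t34: -0.7367
  t35: -3.5261
  t36: +7.3663
Σ = +92.7076 → |volume| = 92.71

Directed edges: 108 total, each appears once with its reverse present → watertight.


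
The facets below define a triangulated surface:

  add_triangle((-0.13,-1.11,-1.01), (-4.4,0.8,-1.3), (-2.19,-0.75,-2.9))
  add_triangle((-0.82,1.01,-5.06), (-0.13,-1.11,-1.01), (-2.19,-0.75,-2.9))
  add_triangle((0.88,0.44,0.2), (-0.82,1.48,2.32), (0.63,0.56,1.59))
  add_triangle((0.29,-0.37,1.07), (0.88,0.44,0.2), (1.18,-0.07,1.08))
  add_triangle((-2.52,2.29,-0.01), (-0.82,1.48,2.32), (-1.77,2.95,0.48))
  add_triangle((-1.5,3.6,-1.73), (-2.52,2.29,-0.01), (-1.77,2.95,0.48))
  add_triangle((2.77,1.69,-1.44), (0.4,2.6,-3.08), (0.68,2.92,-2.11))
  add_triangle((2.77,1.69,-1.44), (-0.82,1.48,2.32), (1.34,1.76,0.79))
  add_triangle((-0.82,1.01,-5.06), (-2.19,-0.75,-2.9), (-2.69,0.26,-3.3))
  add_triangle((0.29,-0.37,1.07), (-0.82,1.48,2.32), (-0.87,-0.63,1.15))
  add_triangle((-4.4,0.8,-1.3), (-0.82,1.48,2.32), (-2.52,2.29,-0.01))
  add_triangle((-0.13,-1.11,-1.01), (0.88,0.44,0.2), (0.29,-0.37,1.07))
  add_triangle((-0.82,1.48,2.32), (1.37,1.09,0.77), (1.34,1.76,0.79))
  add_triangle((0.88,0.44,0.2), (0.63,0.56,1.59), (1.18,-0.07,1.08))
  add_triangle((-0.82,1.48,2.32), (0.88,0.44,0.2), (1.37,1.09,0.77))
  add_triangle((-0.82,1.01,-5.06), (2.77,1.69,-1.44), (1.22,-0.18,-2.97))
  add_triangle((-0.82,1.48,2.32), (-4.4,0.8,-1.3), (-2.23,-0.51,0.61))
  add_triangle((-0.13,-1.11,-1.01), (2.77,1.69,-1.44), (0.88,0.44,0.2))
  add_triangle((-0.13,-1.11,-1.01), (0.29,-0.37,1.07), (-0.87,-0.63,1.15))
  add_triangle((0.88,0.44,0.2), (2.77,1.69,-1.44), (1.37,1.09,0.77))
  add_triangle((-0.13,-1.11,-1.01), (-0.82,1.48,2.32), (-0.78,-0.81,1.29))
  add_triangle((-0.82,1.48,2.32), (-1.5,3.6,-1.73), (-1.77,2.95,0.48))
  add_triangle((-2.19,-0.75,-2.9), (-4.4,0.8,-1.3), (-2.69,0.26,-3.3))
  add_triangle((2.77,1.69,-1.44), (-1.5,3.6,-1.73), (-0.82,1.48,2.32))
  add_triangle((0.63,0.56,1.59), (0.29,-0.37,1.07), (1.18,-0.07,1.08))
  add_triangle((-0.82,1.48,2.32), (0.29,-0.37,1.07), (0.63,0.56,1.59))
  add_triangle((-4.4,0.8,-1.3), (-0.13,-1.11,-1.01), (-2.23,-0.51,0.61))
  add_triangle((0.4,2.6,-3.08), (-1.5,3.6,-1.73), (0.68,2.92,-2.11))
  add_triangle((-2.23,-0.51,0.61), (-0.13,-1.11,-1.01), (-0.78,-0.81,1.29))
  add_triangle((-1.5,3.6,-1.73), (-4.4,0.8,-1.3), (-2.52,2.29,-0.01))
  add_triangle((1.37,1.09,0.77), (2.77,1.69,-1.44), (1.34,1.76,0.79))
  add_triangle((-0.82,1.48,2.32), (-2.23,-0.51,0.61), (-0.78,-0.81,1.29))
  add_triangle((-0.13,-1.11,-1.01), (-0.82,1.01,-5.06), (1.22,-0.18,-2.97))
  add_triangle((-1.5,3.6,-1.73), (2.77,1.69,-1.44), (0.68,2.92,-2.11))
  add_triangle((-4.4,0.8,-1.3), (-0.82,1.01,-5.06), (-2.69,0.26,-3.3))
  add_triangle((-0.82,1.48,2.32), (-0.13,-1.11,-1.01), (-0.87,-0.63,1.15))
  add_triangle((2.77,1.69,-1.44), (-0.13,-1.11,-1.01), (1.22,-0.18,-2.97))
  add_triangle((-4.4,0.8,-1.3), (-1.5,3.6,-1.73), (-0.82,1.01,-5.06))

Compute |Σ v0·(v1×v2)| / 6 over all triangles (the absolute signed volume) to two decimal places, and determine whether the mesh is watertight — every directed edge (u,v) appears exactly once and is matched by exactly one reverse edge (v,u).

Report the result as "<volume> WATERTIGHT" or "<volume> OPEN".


Per-triangle v0·(v1×v2)/6:
  t1: +1.0549
  t2: +1.9403
  t3: +0.3110
  t4: -0.0359
  t5: +1.1587
  t6: +1.4290
  t7: +1.4111
  t8: +0.5351
  t9: +1.8369
  t10: +0.5410
  t11: +2.7251
  t12: +0.2280
  t13: +0.4226
  t14: +0.1692
  t15: +0.0217
  t16: +3.9698
  t17: +2.9586
  t18: +0.3611
  t19: +0.3135
  t20: +0.1434
  t21: -0.2491
  t22: +0.7521
  t23: +1.7309
  t24: +6.2420
  t25: +0.1648
  t26: +0.3678
  t27: +1.7071
  t28: +1.4541
  t29: +0.6777
  t30: +3.5209
  t31: +0.4705
  t32: +1.1592
  t33: +1.8599
  t34: +0.7588
  t35: +2.3910
  t36: +0.1733
  t37: +0.6516
  t38: +10.9428
Σ = +56.2706 → |volume| = 56.27

Directed edges: 114 total; 4 unmatched, e.g. (2.77,1.69,-1.44)→(0.4,2.6,-3.08) → open.

56.27 OPEN


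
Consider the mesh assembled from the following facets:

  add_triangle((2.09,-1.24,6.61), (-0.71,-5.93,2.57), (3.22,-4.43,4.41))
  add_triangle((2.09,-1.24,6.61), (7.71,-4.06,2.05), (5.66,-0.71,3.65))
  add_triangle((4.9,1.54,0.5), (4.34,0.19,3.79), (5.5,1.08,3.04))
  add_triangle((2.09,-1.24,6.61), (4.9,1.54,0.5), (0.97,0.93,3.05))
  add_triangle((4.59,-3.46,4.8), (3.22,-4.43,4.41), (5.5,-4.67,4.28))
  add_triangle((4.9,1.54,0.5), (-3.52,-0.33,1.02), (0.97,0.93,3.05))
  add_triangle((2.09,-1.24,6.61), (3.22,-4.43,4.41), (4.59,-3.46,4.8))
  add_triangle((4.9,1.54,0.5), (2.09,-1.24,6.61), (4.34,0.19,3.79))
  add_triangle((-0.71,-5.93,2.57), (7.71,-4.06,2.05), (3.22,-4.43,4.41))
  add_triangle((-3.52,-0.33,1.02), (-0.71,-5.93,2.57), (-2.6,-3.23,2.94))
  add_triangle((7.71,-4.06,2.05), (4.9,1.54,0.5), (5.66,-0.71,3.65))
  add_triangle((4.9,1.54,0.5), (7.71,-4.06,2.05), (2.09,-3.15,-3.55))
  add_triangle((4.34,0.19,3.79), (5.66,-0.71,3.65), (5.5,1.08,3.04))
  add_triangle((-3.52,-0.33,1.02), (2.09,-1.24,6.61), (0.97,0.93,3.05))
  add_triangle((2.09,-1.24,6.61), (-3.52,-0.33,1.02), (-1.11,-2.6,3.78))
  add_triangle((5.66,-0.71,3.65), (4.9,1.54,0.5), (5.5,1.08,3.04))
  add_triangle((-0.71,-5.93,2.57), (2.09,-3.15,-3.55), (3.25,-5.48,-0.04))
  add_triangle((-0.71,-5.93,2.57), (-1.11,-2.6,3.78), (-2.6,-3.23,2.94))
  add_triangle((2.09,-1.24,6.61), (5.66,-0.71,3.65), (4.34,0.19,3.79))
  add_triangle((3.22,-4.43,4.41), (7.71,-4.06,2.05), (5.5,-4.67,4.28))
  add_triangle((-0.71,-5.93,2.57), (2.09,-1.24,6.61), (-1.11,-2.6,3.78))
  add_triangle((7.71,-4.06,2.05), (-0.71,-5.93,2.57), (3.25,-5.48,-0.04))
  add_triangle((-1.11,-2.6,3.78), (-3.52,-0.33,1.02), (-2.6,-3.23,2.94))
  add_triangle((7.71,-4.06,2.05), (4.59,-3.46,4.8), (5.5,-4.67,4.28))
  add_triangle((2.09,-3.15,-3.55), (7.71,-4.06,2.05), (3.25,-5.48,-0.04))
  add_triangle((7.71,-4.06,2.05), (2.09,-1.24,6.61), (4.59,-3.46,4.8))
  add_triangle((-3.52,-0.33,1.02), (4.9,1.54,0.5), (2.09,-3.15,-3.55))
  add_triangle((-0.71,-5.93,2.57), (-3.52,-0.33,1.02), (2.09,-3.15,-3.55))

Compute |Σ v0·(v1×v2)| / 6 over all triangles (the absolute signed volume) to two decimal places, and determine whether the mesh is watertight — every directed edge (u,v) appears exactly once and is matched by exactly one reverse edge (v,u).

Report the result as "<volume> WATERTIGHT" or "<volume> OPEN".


234.03 WATERTIGHT

Per-triangle v0·(v1×v2)/6:
  t1: +17.0001
  t2: +18.0482
  t3: -0.6037
  t4: +7.8372
  t5: +2.6727
  t6: +1.1667
  t7: +7.0461
  t8: +0.9479
  t9: +19.0943
  t10: +3.3796
  t11: +13.6996
  t12: +23.8523
  t13: +2.0061
  t14: +6.3580
  t15: +7.6523
  t16: +3.4109
  t17: +13.0867
  t18: +4.5879
  t19: +4.5600
  t20: +1.8000
  t21: +10.6634
  t22: +20.6837
  t23: +2.8570
  t24: +4.3827
  t25: +17.5014
  t26: +7.4726
  t27: -1.9020
  t28: +14.7692
Σ = +234.0310 → |volume| = 234.03

Directed edges: 84 total, each appears once with its reverse present → watertight.


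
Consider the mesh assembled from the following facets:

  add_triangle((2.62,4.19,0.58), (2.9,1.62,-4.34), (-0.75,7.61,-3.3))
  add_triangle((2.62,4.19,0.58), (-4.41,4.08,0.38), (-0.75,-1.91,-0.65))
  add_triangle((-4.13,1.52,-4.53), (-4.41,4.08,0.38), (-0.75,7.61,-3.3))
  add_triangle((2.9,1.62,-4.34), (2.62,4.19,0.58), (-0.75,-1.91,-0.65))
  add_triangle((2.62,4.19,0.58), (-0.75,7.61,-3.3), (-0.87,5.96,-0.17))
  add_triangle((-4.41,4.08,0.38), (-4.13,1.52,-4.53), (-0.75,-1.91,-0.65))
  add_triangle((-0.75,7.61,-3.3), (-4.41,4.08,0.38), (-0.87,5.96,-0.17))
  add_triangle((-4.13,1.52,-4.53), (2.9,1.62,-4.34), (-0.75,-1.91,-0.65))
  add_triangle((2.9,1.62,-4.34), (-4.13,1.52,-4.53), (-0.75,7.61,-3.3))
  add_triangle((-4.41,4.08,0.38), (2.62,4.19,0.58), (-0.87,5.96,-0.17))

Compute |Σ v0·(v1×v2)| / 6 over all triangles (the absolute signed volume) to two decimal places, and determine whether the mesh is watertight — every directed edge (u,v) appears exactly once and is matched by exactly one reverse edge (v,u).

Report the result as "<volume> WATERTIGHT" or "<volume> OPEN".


Per-triangle v0·(v1×v2)/6:
  t1: +23.2945
  t2: -1.9319
  t3: +30.5269
  t4: +0.9081
  t5: +10.1472
  t6: +8.1423
  t7: +11.5033
  t8: +10.9974
  t9: +33.3845
  t10: +4.2439
Σ = +131.2161 → |volume| = 131.22

Directed edges: 30 total, each appears once with its reverse present → watertight.

131.22 WATERTIGHT


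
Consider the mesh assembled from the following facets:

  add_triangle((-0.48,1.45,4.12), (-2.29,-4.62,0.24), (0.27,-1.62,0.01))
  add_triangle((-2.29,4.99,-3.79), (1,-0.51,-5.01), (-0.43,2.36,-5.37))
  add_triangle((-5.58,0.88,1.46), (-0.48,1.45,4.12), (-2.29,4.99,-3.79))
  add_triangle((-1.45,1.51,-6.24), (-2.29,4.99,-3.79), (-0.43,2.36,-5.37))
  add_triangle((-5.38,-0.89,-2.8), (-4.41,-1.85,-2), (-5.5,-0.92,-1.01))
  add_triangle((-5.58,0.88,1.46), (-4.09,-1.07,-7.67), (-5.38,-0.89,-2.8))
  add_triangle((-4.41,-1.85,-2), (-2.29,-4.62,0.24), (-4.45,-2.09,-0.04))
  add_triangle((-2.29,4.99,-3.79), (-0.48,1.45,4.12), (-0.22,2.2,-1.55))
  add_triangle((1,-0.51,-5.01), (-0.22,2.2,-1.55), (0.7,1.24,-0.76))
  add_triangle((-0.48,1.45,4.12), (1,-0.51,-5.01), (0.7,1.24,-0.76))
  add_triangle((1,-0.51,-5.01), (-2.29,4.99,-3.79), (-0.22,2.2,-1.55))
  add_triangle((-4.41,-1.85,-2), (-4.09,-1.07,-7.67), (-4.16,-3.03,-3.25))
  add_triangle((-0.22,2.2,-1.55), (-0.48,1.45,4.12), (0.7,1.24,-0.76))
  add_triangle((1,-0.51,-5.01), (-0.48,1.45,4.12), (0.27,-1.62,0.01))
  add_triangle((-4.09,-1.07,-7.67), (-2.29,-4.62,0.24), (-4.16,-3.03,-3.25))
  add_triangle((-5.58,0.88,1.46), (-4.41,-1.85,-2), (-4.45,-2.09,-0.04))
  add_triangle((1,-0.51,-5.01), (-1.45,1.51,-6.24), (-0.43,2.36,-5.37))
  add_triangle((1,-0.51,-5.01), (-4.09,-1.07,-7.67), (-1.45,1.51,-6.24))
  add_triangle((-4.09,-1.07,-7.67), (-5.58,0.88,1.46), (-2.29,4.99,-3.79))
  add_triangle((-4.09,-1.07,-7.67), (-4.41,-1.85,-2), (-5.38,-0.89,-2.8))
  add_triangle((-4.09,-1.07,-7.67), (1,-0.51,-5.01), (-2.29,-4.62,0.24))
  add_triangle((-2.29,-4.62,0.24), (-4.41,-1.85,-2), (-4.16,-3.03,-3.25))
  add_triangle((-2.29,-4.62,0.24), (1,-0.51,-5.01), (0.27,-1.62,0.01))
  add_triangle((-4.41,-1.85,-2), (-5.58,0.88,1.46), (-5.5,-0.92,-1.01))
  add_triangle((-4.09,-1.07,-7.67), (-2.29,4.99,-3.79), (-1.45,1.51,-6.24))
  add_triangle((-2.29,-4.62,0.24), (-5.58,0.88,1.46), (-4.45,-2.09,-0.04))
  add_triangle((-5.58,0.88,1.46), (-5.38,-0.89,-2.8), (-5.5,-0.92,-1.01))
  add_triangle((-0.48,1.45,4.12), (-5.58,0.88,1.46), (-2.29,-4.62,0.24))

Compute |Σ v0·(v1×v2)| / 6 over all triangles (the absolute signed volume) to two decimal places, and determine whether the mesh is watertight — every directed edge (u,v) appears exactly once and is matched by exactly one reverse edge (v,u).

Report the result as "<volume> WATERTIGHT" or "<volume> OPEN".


Per-triangle v0·(v1×v2)/6:
  t1: +3.3977
  t2: -0.6524
  t3: +22.8051
  t4: +5.0186
  t5: +1.8584
  t6: +7.4197
  t7: +5.1107
  t8: +3.4102
  t9: +1.6618
  t10: -0.0953
  t11: +3.6215
  t12: +6.1388
  t13: +1.5674
  t14: +0.6975
  t15: +6.4729
  t16: +5.3376
  t17: +3.8519
  t18: +10.7195
  t19: +44.6254
  t20: +5.6714
  t21: +21.2571
  t22: +4.8744
  t23: +4.0896
  t24: +0.5551
  t25: +14.0636
  t26: +4.6465
  t27: +3.0347
  t28: +18.0449
Σ = +209.2043 → |volume| = 209.20

Directed edges: 84 total, each appears once with its reverse present → watertight.

209.20 WATERTIGHT


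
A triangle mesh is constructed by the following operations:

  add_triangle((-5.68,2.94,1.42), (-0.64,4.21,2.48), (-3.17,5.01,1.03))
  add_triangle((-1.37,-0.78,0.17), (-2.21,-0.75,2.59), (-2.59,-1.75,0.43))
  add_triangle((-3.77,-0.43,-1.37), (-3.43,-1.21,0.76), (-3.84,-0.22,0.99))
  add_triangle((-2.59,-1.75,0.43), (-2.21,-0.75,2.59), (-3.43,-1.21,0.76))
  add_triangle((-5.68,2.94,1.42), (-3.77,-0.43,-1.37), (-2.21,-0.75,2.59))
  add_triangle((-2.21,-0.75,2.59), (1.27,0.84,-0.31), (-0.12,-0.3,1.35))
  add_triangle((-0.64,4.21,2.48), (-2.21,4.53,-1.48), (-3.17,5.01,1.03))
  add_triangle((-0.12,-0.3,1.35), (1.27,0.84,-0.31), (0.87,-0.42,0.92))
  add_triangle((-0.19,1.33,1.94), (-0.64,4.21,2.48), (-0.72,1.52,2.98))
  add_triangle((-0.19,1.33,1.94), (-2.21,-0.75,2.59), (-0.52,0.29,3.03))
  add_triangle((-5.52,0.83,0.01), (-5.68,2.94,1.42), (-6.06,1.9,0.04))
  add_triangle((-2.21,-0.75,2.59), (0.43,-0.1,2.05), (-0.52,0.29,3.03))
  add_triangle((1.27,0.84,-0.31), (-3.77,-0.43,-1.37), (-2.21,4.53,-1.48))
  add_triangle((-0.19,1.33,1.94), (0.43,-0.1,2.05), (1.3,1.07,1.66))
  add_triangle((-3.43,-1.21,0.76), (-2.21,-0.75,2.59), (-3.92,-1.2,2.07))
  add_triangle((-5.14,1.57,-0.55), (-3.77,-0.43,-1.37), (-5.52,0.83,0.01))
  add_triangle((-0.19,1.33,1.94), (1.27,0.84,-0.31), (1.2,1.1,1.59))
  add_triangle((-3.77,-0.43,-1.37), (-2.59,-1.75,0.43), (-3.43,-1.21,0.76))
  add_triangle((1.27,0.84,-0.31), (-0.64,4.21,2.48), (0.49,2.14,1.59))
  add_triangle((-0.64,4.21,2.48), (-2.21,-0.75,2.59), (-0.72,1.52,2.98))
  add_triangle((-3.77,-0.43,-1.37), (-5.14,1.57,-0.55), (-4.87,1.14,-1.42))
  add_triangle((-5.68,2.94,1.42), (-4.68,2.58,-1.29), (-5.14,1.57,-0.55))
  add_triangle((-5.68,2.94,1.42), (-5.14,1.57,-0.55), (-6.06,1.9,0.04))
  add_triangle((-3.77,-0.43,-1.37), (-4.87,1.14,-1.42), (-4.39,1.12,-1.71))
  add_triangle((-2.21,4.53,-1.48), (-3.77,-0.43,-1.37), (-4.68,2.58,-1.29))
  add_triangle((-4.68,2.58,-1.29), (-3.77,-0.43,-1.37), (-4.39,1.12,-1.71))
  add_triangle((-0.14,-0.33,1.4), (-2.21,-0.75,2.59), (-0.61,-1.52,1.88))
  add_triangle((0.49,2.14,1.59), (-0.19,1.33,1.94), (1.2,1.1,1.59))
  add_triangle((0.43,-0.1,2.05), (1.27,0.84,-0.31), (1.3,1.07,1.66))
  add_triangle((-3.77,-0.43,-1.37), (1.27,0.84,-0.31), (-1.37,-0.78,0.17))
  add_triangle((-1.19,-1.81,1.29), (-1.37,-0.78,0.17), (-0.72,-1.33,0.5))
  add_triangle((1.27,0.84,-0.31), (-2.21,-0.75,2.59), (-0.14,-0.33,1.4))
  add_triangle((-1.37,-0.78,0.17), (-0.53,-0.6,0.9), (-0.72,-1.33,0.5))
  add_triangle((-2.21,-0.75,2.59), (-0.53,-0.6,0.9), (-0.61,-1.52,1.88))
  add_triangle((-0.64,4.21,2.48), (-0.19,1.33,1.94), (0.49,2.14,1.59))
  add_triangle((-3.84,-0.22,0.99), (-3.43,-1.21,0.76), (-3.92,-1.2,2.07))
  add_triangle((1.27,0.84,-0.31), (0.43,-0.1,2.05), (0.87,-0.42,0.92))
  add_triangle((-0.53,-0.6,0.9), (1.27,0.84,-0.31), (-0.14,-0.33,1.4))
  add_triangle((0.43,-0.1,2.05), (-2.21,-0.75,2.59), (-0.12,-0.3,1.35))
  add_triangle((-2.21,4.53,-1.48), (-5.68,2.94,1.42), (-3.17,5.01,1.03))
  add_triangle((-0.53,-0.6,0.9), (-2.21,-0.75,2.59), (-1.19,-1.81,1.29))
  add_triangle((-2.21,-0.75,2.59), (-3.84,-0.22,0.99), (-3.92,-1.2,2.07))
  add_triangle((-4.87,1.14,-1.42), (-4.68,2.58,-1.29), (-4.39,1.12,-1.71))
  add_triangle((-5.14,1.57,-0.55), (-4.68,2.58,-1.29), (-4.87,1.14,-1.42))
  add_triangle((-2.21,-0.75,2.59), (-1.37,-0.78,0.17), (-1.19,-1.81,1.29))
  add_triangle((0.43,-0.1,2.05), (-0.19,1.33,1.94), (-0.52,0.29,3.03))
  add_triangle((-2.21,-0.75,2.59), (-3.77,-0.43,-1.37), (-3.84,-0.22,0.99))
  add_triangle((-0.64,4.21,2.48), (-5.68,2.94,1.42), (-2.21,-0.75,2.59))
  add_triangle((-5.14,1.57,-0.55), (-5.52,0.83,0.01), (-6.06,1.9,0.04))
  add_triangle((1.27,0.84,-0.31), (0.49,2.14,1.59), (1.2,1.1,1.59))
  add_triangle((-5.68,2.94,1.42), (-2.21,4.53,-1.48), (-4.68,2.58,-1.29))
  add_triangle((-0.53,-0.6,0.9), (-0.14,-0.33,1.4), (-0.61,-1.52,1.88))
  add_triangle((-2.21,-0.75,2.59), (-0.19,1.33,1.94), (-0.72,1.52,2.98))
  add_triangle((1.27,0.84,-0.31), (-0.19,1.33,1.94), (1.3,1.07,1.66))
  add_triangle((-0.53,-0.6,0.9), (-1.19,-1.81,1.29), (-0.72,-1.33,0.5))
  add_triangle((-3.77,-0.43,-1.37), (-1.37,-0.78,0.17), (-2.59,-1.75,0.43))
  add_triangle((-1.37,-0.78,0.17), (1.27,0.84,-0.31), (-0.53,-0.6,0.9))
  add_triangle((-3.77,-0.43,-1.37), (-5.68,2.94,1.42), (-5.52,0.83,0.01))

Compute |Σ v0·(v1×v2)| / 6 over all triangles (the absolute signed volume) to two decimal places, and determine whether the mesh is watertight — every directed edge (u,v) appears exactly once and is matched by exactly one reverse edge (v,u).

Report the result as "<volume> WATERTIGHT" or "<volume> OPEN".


73.10 OPEN

Per-triangle v0·(v1×v2)/6:
  t1: +6.5276
  t2: -0.1582
  t3: +1.5020
  t4: +1.0017
  t5: +8.7394
  t6: -0.2947
  t7: +4.9596
  t8: -0.2254
  t9: +0.4146
  t10: +0.9482
  t11: +1.2267
  t12: +0.6581
  t13: +2.0225
  t14: +0.6980
  t15: +0.1992
  t16: +1.5227
  t17: -0.4574
  t18: +1.1284
  t19: +0.7835
  t20: +2.3592
  t21: +0.9301
  t22: +2.8133
  t23: +0.6256
  t24: +0.4783
  t25: +2.5584
  t26: -0.6426
  t27: +0.4765
  t28: +0.4582
  t29: +0.2567
  t30: +0.0107
  t31: +0.1338
  t32: +0.3088
  t33: -0.1473
  t34: +0.0454
  t35: +0.6588
  t36: +0.7647
  t37: +0.3619
  t38: +0.0334
  t39: +0.1344
  t40: +7.2440
  t41: +0.1606
  t42: +0.8385
  t43: +0.5237
  t44: +1.1209
  t45: +0.7314
  t46: +0.4732
  t47: -1.2111
  t48: +11.6410
  t49: +0.5301
  t50: +0.6129
  t51: +7.5823
  t52: -0.0724
  t53: +0.0188
  t54: +0.5250
  t55: +0.0037
  t56: -0.0730
  t57: -0.0119
  t58: -1.3494
Σ = +73.1031 → |volume| = 73.10

Directed edges: 174 total; 6 unmatched, e.g. (-0.64,4.21,2.48)→(-2.21,4.53,-1.48) → open.


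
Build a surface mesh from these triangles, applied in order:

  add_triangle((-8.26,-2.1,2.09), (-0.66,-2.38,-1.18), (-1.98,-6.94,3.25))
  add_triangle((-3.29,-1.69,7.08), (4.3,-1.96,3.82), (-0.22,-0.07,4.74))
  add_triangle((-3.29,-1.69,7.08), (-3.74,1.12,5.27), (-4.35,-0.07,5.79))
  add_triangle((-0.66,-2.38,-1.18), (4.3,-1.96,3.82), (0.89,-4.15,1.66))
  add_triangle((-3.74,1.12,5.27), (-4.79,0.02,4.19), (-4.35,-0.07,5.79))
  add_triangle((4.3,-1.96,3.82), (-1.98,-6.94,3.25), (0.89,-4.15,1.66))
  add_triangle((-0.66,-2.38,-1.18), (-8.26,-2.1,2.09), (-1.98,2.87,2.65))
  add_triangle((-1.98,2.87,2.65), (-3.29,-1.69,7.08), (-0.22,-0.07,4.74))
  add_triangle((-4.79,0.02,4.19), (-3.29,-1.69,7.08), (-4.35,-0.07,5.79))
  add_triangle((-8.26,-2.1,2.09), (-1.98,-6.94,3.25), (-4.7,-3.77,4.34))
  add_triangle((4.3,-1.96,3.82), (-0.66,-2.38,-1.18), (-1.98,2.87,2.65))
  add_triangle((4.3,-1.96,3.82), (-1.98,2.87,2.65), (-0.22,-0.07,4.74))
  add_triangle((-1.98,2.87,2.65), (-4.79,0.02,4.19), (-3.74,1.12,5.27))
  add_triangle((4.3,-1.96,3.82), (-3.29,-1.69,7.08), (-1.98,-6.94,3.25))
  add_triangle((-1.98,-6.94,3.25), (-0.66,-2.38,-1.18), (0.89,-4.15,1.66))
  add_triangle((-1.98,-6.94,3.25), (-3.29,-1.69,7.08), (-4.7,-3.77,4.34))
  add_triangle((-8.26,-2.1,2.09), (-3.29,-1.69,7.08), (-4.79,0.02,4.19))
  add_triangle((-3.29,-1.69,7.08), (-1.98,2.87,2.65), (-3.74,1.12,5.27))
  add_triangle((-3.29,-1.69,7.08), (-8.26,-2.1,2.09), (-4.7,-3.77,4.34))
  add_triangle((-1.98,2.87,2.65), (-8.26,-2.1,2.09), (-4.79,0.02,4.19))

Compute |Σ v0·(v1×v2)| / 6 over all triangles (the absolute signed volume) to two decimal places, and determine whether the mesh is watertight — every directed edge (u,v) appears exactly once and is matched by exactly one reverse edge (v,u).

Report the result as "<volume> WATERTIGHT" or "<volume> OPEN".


Per-triangle v0·(v1×v2)/6:
  t1: +20.3078
  t2: +10.0613
  t3: +2.6575
  t4: +3.2633
  t5: +1.8907
  t6: +8.5551
  t7: -0.2892
  t8: +9.1318
  t9: +2.4040
  t10: +18.1739
  t11: -7.6337
  t12: +7.4972
  t13: +3.7564
  t14: +44.7701
  t15: +5.4982
  t16: +18.0018
  t17: +14.1454
  t18: +3.2356
  t19: +18.4454
  t20: +10.1680
Σ = +194.0405 → |volume| = 194.04

Directed edges: 60 total, each appears once with its reverse present → watertight.

194.04 WATERTIGHT


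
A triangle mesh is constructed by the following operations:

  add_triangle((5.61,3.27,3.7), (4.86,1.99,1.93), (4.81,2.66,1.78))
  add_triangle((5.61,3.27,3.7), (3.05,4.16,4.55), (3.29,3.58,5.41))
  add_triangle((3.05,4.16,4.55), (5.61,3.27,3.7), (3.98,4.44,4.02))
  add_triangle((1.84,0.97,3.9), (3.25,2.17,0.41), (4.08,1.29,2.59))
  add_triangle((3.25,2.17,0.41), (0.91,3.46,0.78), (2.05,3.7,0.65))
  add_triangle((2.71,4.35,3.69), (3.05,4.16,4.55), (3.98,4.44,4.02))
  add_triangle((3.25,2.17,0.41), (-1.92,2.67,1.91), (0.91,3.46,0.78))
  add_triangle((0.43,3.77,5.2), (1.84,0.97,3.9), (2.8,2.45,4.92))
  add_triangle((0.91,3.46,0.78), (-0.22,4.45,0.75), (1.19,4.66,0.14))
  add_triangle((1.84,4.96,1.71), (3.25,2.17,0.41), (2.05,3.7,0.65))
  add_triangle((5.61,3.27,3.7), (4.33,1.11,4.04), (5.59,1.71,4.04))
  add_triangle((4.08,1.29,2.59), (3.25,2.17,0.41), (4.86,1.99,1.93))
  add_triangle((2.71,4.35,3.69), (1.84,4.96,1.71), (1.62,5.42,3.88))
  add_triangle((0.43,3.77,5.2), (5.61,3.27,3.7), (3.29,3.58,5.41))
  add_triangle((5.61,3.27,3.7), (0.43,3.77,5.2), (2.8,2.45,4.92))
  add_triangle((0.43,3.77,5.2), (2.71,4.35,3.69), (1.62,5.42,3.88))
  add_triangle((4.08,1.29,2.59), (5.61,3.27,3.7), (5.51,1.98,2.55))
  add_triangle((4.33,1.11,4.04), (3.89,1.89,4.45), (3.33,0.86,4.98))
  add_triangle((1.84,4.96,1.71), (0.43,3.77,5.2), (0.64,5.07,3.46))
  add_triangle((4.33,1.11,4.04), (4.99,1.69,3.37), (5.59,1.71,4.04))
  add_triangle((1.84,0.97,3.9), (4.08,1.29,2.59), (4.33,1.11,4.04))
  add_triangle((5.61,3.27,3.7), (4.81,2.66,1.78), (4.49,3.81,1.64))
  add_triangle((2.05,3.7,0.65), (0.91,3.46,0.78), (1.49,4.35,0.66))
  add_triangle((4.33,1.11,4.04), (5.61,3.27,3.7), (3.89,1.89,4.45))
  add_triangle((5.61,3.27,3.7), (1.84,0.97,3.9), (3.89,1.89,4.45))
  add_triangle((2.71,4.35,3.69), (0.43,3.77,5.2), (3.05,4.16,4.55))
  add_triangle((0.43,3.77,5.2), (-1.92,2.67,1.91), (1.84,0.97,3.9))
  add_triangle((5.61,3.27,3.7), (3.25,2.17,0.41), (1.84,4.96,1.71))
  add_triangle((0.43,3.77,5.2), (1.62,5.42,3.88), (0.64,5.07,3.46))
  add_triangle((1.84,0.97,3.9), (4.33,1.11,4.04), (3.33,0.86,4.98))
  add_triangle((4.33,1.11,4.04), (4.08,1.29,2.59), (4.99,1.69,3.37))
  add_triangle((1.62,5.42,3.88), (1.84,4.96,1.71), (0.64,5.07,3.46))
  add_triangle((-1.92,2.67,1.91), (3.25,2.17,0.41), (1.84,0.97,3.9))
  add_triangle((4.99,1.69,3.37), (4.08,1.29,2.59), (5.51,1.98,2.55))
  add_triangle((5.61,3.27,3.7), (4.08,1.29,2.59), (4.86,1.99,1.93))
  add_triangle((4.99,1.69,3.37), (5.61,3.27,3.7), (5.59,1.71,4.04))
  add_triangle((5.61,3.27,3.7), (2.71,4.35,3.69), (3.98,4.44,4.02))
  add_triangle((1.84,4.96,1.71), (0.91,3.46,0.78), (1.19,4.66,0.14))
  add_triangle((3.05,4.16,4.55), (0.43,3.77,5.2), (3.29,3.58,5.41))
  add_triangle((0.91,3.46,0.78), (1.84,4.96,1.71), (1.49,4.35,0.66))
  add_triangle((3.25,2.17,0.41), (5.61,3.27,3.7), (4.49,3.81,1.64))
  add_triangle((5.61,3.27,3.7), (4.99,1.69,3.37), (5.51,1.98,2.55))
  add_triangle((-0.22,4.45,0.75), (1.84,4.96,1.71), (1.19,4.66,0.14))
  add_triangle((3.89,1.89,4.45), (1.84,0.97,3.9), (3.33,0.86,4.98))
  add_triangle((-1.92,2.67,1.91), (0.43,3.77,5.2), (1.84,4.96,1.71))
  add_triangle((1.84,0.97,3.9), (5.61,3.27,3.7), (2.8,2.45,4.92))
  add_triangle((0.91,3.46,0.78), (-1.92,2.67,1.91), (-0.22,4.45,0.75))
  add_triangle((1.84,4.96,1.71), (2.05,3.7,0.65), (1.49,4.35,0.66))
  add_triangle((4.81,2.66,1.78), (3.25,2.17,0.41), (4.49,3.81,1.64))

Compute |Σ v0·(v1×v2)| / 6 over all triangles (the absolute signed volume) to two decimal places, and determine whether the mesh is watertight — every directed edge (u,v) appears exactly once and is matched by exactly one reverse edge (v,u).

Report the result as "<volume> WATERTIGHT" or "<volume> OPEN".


Per-triangle v0·(v1×v2)/6:
  t1: +0.9259
  t2: +3.2716
  t3: +1.9246
  t4: -2.5587
  t5: -0.2353
  t6: +0.8144
  t7: -1.9013
  t8: +2.3835
  t9: -0.7248
  t10: +1.0751
  t11: +1.2475
  t12: -0.3877
  t13: +2.5302
  t14: -3.0206
  t15: +6.3532
  t16: +3.5479
  t17: -0.9868
  t18: +1.2030
  t19: -2.6298
  t20: -0.0915
  t21: -0.8221
  t22: +1.7304
  t23: -0.1624
  t24: +2.0733
  t25: +0.7674
  t26: +2.0858
  t27: +1.6548
  t28: +6.4288
  t29: +2.0845
  t30: -0.6636
  t31: +0.1342
  t32: +1.5103
  t33: -8.1531
  t34: +0.1051
  t35: +1.2181
  t36: +0.2882
  t37: -0.1581
  t38: -0.2690
  t39: +2.9149
  t40: +0.2171
  t41: -1.5929
  t42: +1.3260
  t43: +1.9189
  t44: +0.9398
  t45: +8.5918
  t46: +2.3490
  t47: -1.4317
  t48: +0.5342
  t49: +0.8368
Σ = +39.1971 → |volume| = 39.20

Directed edges: 147 total; 9 unmatched, e.g. (4.86,1.99,1.93)→(4.81,2.66,1.78) → open.

39.20 OPEN


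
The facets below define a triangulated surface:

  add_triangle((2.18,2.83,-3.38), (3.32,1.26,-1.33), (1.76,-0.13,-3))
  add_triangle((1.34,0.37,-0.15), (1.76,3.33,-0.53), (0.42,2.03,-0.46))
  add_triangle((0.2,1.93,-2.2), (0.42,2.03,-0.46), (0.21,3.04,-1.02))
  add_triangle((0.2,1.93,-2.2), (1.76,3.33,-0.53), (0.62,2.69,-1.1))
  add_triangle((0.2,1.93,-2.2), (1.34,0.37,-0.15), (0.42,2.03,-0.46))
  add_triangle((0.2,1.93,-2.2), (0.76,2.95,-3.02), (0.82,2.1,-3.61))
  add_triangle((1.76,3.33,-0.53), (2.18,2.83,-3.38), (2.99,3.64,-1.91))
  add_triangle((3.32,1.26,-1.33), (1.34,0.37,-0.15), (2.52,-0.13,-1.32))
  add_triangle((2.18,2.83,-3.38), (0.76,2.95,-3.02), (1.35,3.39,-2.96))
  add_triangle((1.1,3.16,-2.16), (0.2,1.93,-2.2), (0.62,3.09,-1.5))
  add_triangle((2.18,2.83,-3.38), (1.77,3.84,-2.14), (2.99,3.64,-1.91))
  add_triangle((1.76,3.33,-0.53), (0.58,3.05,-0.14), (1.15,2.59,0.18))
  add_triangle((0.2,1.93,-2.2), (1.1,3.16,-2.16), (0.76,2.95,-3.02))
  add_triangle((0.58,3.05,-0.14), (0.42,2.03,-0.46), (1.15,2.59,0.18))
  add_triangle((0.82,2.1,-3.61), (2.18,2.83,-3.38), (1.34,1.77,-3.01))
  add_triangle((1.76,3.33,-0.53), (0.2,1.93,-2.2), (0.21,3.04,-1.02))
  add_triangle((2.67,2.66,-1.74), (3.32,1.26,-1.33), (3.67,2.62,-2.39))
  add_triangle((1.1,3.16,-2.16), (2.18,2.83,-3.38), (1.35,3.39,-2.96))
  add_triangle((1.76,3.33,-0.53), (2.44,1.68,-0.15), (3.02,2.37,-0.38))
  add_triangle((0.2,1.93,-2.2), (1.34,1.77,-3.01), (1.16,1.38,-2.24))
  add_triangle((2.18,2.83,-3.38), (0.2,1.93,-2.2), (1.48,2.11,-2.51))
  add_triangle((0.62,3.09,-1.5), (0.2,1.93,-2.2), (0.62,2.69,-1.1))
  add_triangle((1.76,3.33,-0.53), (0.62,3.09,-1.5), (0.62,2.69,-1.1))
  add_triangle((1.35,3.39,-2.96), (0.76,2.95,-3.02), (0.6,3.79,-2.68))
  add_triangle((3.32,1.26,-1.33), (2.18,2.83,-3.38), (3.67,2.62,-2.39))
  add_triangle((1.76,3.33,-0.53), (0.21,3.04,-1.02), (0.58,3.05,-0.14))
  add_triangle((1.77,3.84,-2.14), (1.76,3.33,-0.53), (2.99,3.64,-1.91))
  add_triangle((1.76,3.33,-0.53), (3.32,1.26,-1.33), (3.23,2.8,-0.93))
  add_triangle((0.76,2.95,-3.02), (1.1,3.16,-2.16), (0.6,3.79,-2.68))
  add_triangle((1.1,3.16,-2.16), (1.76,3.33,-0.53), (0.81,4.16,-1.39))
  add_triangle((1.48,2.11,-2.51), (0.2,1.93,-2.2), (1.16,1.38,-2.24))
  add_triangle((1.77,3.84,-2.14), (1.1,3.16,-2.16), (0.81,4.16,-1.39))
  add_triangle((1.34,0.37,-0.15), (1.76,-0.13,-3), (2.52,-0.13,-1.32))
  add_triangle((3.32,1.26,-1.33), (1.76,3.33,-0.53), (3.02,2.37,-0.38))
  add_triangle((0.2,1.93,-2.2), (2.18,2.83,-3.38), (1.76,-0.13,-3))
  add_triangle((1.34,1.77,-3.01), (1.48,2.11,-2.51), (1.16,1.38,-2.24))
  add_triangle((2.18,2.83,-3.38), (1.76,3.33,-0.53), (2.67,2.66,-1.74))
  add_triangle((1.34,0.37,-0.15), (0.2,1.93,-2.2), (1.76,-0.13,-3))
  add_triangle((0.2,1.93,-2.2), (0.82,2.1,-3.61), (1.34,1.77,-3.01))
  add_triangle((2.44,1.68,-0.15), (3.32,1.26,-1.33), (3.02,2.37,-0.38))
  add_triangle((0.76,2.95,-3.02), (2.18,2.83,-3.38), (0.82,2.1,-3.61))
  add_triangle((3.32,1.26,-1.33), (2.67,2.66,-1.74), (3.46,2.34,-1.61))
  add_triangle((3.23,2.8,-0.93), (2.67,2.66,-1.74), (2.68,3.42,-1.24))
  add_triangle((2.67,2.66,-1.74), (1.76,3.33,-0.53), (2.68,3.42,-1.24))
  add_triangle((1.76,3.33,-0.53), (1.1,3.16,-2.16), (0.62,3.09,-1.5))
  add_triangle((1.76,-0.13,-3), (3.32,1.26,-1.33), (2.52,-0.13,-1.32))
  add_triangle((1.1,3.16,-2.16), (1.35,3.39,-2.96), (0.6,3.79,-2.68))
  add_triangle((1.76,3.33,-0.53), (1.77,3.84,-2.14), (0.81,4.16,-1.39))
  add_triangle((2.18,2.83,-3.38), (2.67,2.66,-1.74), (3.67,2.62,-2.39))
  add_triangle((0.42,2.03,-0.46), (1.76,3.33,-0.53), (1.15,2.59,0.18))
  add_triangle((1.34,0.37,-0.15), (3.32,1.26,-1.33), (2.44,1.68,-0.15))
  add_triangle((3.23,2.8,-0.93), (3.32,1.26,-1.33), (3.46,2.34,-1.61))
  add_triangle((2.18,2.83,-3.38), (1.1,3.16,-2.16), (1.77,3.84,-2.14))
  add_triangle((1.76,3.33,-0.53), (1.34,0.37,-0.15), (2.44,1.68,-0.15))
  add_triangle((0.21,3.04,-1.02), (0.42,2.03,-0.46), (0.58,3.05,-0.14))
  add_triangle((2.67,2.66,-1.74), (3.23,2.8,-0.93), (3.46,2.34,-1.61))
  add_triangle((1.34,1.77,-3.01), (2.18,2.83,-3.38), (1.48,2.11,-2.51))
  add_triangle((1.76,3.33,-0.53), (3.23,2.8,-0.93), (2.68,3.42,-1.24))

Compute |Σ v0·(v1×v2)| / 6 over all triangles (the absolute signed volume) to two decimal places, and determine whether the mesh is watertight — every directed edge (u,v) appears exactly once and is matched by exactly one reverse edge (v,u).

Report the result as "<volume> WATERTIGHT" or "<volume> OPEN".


17.60 WATERTIGHT

Per-triangle v0·(v1×v2)/6:
  t1: +3.6499
  t2: -0.1200
  t3: -0.2275
  t4: -0.5365
  t5: -0.7579
  t6: +0.2441
  t7: -1.2281
  t8: +0.2563
  t9: +0.4773
  t10: +0.3635
  t11: +1.5805
  t12: +0.2972
  t13: +0.1256
  t14: -0.1278
  t15: +0.3249
  t16: +1.2233
  t17: +0.3829
  t18: +0.2751
  t19: +0.1176
  t20: -0.0765
  t21: -0.0011
  t22: -0.0324
  t23: +0.0708
  t24: +0.3757
  t25: +0.6829
  t26: +0.5749
  t27: +1.0963
  t28: -0.3836
  t29: -0.3676
  t30: -1.0468
  t31: -0.2363
  t32: +0.4946
  t33: -0.3742
  t34: +1.1038
  t35: +1.8227
  t36: +0.0404
  t37: +1.5553
  t38: -1.4732
  t39: -0.2602
  t40: +0.2142
  t41: +0.9754
  t42: +0.1769
  t43: +0.4864
  t44: +0.1494
  t45: +0.6127
  t46: +1.2425
  t47: +0.2515
  t48: +1.0734
  t49: +0.9030
  t50: -0.2312
  t51: +0.2248
  t52: +0.4018
  t53: +0.6350
  t54: -0.1530
  t55: -0.0838
  t56: +0.4589
  t57: -0.0615
  t58: +0.4412
Σ = +17.6033 → |volume| = 17.60

Directed edges: 174 total, each appears once with its reverse present → watertight.
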